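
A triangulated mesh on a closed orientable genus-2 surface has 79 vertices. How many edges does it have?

243

χ = 2 − 2·2 = -2, and every face is a triangle so 3F = 2E.
V − E + F = -2 with E = 3F/2 gives 79 − (3/2 − 1)·F = -2, so F = 162 and E = 243.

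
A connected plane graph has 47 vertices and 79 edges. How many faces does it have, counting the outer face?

34

Euler's formula for a connected plane graph: V − E + F = 2, so F = 2 − 47 + 79 = 34.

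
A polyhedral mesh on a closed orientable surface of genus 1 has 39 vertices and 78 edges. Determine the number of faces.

For a closed orientable surface of genus 1, χ = 2 − 2·1 = 0.
F = 0 − V + E = 0 − 39 + 78 = 39.

39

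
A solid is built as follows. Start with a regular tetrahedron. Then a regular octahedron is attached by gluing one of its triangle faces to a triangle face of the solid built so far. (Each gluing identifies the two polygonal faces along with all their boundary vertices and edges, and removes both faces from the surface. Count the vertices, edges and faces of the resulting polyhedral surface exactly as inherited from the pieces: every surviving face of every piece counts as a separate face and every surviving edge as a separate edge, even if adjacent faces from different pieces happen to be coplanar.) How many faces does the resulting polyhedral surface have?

10

A regular tetrahedron: V=4, E=6, F=4.
Attach a regular octahedron (V=6, E=12, F=8) along a 3-gon: merge 3 vertices and 3 edges, delete both glued faces → V=7, E=15, F=10.
Check: V − E + F = 7 − 15 + 10 = 2.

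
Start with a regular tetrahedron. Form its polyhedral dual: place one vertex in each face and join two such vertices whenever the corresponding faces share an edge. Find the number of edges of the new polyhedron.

6

The base solid has V = 4, E = 6, F = 4.
The dual swaps V and F and preserves E: V′ = F = 4, E′ = E = 6, F′ = V = 4.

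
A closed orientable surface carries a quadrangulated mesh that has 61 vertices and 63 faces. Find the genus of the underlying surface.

2

Every face is a square, so 2E = 4·63 = 252, giving E = 126.
χ = V − E + F = 61 − 126 + 63 = -2.
For a closed orientable surface χ = 2 − 2g, so g = (2 − (-2))/2 = 2.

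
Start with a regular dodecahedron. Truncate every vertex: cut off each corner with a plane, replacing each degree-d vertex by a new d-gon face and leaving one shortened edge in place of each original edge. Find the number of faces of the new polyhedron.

The base solid has V = 20, E = 30, F = 12.
Truncation replaces each original edge-end by a new vertex, so V′ = 2E = 60.
Each original edge survives, and each old vertex of degree d contributes d new edges; summing degrees gives Σd = 2E, so E′ = E + 2E = 3E = 90.
Each original face survives and each original vertex becomes one new face: F′ = F + V = 32.

32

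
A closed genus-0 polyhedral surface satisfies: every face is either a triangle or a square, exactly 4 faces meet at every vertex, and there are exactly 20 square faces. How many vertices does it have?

26

Let x be the number of triangles; then F = 20 + x.
Edge–face incidences: 2E = 4·20 + 3·x = 80 + 3x.
Every vertex has degree 4, so 4V = 2E.
Euler: V − E + F = 2 ⇒ (2E)/4 − E + (20 + x) = 2.
Multiply by 8: 2·(2E) − 4·(2E) + 8·(20 + x) = 16, i.e. 160 + 8x − 2·(80 + 3x) = 16.
Collecting terms: 2x = 16, so x = 8.
Then 2E = 80 + 3·8 = 104, so E = 52, V = 2E/4 = 26, F = 20 + 8 = 28.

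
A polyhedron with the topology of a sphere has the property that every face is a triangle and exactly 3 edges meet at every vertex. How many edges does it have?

Each face has 3 edges and each edge borders two faces, so 2E = 3F.
Each vertex has degree 3, so 3V = 2E and hence V = 3F/3.
Euler: V − E + F = 2 ⇒ (3F/3) − (3F/2) + F = 2.
Multiply by 6: (6 − 9 + 6)F = 12, i.e. 3F = 12.
So F = 4, E = 3·4/2 = 6, V = 3·4/3 = 4.

6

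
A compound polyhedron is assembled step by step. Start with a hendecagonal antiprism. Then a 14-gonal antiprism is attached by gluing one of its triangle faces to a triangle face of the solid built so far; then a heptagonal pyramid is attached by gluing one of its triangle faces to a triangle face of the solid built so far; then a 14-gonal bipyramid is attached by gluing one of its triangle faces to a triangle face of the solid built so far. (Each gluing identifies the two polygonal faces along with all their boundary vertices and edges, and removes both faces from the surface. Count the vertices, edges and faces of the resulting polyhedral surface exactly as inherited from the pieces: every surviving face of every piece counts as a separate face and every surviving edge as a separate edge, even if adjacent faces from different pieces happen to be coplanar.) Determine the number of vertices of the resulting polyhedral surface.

65

A hendecagonal antiprism: V=22, E=44, F=24.
Attach a 14-gonal antiprism (V=28, E=56, F=30) along a 3-gon: merge 3 vertices and 3 edges, delete both glued faces → V=47, E=97, F=52.
Attach a heptagonal pyramid (V=8, E=14, F=8) along a 3-gon: merge 3 vertices and 3 edges, delete both glued faces → V=52, E=108, F=58.
Attach a 14-gonal bipyramid (V=16, E=42, F=28) along a 3-gon: merge 3 vertices and 3 edges, delete both glued faces → V=65, E=147, F=84.
Check: V − E + F = 65 − 147 + 84 = 2.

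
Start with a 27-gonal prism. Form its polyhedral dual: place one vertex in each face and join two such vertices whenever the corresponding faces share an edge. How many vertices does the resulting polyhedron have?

The base solid has V = 54, E = 81, F = 29.
The dual swaps V and F and preserves E: V′ = F = 29, E′ = E = 81, F′ = V = 54.

29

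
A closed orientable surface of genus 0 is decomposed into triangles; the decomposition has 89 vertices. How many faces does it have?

174

χ = 2 − 2·0 = 2, and every face is a triangle so 3F = 2E.
V − E + F = 2 with E = 3F/2 gives 89 − (3/2 − 1)·F = 2, so F = 174 and E = 261.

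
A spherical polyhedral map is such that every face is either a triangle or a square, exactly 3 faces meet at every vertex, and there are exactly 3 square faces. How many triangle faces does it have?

Let x be the number of triangles; then F = 3 + x.
Edge–face incidences: 2E = 4·3 + 3·x = 12 + 3x.
Every vertex has degree 3, so 3V = 2E.
Euler: V − E + F = 2 ⇒ (2E)/3 − E + (3 + x) = 2.
Multiply by 6: 2·(2E) − 3·(2E) + 6·(3 + x) = 12, i.e. 18 + 6x − (12 + 3x) = 12.
Collecting terms: 3x + 6 = 12, so 3x = 6, so x = 2.
Then 2E = 12 + 3·2 = 18, so E = 9, V = 2E/3 = 6, F = 3 + 2 = 5.

2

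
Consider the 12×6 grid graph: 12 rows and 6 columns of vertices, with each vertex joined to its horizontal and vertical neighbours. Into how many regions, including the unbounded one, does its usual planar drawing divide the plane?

56

The grid has V = 12·6 = 72 vertices and E = 12·5 + 6·11 = 126 edges.
F = 2 − V + E = 2 − 72 + 126 = 56.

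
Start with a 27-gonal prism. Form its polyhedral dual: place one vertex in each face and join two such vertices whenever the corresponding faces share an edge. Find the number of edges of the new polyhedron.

The base solid has V = 54, E = 81, F = 29.
The dual swaps V and F and preserves E: V′ = F = 29, E′ = E = 81, F′ = V = 54.

81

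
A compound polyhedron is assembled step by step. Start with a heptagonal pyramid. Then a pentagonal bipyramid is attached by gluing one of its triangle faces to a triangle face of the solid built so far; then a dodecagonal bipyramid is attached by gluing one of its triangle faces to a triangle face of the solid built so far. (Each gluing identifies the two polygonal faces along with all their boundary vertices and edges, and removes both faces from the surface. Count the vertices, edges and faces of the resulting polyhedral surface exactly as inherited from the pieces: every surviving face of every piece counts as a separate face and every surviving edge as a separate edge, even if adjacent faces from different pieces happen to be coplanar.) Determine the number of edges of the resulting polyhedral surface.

A heptagonal pyramid: V=8, E=14, F=8.
Attach a pentagonal bipyramid (V=7, E=15, F=10) along a 3-gon: merge 3 vertices and 3 edges, delete both glued faces → V=12, E=26, F=16.
Attach a dodecagonal bipyramid (V=14, E=36, F=24) along a 3-gon: merge 3 vertices and 3 edges, delete both glued faces → V=23, E=59, F=38.
Check: V − E + F = 23 − 59 + 38 = 2.

59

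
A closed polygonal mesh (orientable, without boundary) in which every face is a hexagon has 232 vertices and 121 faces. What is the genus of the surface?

6

Every face is a hexagon, so 2E = 6·121 = 726, giving E = 363.
χ = V − E + F = 232 − 363 + 121 = -10.
For a closed orientable surface χ = 2 − 2g, so g = (2 − (-10))/2 = 6.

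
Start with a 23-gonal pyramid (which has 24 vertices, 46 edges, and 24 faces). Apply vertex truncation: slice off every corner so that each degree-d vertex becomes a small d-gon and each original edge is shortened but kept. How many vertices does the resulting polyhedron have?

92

Truncation replaces each original edge-end by a new vertex, so V′ = 2E = 92.
Each original edge survives, and each old vertex of degree d contributes d new edges; summing degrees gives Σd = 2E, so E′ = E + 2E = 3E = 138.
Each original face survives and each original vertex becomes one new face: F′ = F + V = 48.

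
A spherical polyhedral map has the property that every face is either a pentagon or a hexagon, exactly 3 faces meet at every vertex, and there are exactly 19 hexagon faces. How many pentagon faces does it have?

Let x be the number of pentagons; then F = 19 + x.
Edge–face incidences: 2E = 6·19 + 5·x = 114 + 5x.
Every vertex has degree 3, so 3V = 2E.
Euler: V − E + F = 2 ⇒ (2E)/3 − E + (19 + x) = 2.
Multiply by 6: 2·(2E) − 3·(2E) + 6·(19 + x) = 12, i.e. 114 + 6x − (114 + 5x) = 12.
Collecting terms: x = 12.
Then 2E = 114 + 5·12 = 174, so E = 87, V = 2E/3 = 58, F = 19 + 12 = 31.

12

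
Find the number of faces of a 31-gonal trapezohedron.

The n-trapezohedron (dual of the n-antiprism) has V = 2·31 + 2 = 64, E = 4·31 = 124, F = 2·31 = 62.

62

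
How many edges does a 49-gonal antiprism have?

An antiprism on an n-gon has two n-gon caps and 2n triangles: V = 2·49 = 98, E = 4·49 = 196, F = 2·49 + 2 = 100.

196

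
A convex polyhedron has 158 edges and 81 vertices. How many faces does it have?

Here V − E + F = 2.
F = 2 − V + E = 2 − 81 + 158 = 79.

79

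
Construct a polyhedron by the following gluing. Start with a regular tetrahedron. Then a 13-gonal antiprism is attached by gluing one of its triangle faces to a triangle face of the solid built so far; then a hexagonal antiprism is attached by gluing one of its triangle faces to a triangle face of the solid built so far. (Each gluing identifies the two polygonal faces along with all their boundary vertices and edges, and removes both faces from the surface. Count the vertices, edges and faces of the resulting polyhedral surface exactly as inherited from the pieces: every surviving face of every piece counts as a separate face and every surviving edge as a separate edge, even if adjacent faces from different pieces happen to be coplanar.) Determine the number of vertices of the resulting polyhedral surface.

A regular tetrahedron: V=4, E=6, F=4.
Attach a 13-gonal antiprism (V=26, E=52, F=28) along a 3-gon: merge 3 vertices and 3 edges, delete both glued faces → V=27, E=55, F=30.
Attach a hexagonal antiprism (V=12, E=24, F=14) along a 3-gon: merge 3 vertices and 3 edges, delete both glued faces → V=36, E=76, F=42.
Check: V − E + F = 36 − 76 + 42 = 2.

36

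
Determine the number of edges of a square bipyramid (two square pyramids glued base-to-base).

12

A bipyramid over an n-gon has 2n triangular faces and n + 2 vertices: V = 4 + 2 = 6, E = 3·4 = 12, F = 2·4 = 8.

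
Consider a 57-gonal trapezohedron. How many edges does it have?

The n-trapezohedron (dual of the n-antiprism) has V = 2·57 + 2 = 116, E = 4·57 = 228, F = 2·57 = 114.
Check: V − E + F = 116 − 228 + 114 = 2.

228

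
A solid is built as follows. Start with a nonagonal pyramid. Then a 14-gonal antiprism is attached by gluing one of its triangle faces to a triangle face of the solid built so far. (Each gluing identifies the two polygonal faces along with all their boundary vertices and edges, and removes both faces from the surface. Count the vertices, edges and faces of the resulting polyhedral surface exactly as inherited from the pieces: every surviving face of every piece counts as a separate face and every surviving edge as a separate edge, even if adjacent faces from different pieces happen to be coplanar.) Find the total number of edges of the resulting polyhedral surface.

71

A nonagonal pyramid: V=10, E=18, F=10.
Attach a 14-gonal antiprism (V=28, E=56, F=30) along a 3-gon: merge 3 vertices and 3 edges, delete both glued faces → V=35, E=71, F=38.
Check: V − E + F = 35 − 71 + 38 = 2.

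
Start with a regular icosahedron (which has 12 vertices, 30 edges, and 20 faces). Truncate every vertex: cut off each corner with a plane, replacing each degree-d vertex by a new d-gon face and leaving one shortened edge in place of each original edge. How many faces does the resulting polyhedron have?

Truncation replaces each original edge-end by a new vertex, so V′ = 2E = 60.
Each original edge survives, and each old vertex of degree d contributes d new edges; summing degrees gives Σd = 2E, so E′ = E + 2E = 3E = 90.
Each original face survives and each original vertex becomes one new face: F′ = F + V = 32.

32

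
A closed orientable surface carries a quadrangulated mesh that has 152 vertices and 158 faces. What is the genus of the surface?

4

Every face is a square, so 2E = 4·158 = 632, giving E = 316.
χ = V − E + F = 152 − 316 + 158 = -6.
For a closed orientable surface χ = 2 − 2g, so g = (2 − (-6))/2 = 4.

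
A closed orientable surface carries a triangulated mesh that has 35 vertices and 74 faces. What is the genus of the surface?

Every face is a triangle, so 2E = 3·74 = 222, giving E = 111.
χ = V − E + F = 35 − 111 + 74 = -2.
For a closed orientable surface χ = 2 − 2g, so g = (2 − (-2))/2 = 2.

2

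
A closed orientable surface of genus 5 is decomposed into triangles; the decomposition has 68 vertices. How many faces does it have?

152

χ = 2 − 2·5 = -8, and every face is a triangle so 3F = 2E.
V − E + F = -8 with E = 3F/2 gives 68 − (3/2 − 1)·F = -8, so F = 152 and E = 228.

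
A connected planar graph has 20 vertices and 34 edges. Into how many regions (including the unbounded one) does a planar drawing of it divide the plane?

16

Euler's formula for a connected plane graph: V − E + F = 2, so F = 2 − 20 + 34 = 16.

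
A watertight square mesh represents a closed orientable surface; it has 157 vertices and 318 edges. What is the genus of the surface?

2

Every face is a square and each edge borders two faces, so 4F = 2·318, giving F = 159.
χ = V − E + F = 157 − 318 + 159 = -2.
For a closed orientable surface χ = 2 − 2g, so g = (2 − (-2))/2 = 2.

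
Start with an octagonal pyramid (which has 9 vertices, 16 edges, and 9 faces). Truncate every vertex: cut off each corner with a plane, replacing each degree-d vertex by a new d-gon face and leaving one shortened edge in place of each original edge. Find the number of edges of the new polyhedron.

Truncation replaces each original edge-end by a new vertex, so V′ = 2E = 32.
Each original edge survives, and each old vertex of degree d contributes d new edges; summing degrees gives Σd = 2E, so E′ = E + 2E = 3E = 48.
Each original face survives and each original vertex becomes one new face: F′ = F + V = 18.

48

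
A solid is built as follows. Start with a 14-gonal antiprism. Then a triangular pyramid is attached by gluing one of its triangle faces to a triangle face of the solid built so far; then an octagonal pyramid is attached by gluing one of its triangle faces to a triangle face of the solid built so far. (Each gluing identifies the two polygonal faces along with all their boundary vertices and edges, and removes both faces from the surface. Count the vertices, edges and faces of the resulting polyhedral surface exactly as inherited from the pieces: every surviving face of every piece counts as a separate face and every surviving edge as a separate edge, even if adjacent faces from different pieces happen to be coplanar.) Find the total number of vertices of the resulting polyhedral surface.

35

A 14-gonal antiprism: V=28, E=56, F=30.
Attach a triangular pyramid (V=4, E=6, F=4) along a 3-gon: merge 3 vertices and 3 edges, delete both glued faces → V=29, E=59, F=32.
Attach an octagonal pyramid (V=9, E=16, F=9) along a 3-gon: merge 3 vertices and 3 edges, delete both glued faces → V=35, E=72, F=39.
Check: V − E + F = 35 − 72 + 39 = 2.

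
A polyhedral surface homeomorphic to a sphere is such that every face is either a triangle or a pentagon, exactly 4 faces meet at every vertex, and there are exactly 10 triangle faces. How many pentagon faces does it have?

Let x be the number of pentagons; then F = 10 + x.
Edge–face incidences: 2E = 3·10 + 5·x = 30 + 5x.
Every vertex has degree 4, so 4V = 2E.
Euler: V − E + F = 2 ⇒ (2E)/4 − E + (10 + x) = 2.
Multiply by 8: 2·(2E) − 4·(2E) + 8·(10 + x) = 16, i.e. 80 + 8x − 2·(30 + 5x) = 16.
Collecting terms: −2x + 20 = 16, so −2x = −4, so x = 2.
Then 2E = 30 + 5·2 = 40, so E = 20, V = 2E/4 = 10, F = 10 + 2 = 12.

2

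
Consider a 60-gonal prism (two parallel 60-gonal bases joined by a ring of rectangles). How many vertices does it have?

A prism on an n-gon has two n-gon bases and n rectangular sides: V = 2·60 = 120, E = 3·60 = 180, F = 60 + 2 = 62.
Check: V − E + F = 120 − 180 + 62 = 2.

120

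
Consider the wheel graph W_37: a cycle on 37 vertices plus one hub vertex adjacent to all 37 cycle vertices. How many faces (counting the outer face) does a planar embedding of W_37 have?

W_37 has V = 37 + 1 = 38 vertices and E = 2·37 = 74 edges.
By Euler's formula F = 2 − V + E = 2 − 38 + 74 = 38.

38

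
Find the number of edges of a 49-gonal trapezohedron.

196

The n-trapezohedron (dual of the n-antiprism) has V = 2·49 + 2 = 100, E = 4·49 = 196, F = 2·49 = 98.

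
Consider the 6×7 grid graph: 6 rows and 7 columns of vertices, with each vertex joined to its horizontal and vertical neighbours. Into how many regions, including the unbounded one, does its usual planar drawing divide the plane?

The grid has V = 6·7 = 42 vertices and E = 6·6 + 7·5 = 71 edges.
F = 2 − V + E = 2 − 42 + 71 = 31.

31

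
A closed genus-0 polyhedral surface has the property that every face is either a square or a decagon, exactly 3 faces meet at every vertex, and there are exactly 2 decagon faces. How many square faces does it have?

Let x be the number of squares; then F = 2 + x.
Edge–face incidences: 2E = 10·2 + 4·x = 20 + 4x.
Every vertex has degree 3, so 3V = 2E.
Euler: V − E + F = 2 ⇒ (2E)/3 − E + (2 + x) = 2.
Multiply by 6: 2·(2E) − 3·(2E) + 6·(2 + x) = 12, i.e. 12 + 6x − (20 + 4x) = 12.
Collecting terms: 2x − 8 = 12, so 2x = 20, so x = 10.
Then 2E = 20 + 4·10 = 60, so E = 30, V = 2E/3 = 20, F = 2 + 10 = 12.

10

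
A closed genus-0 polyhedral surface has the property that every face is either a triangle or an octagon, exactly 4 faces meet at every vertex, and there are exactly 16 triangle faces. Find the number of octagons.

2

Let x be the number of octagons; then F = 16 + x.
Edge–face incidences: 2E = 3·16 + 8·x = 48 + 8x.
Every vertex has degree 4, so 4V = 2E.
Euler: V − E + F = 2 ⇒ (2E)/4 − E + (16 + x) = 2.
Multiply by 8: 2·(2E) − 4·(2E) + 8·(16 + x) = 16, i.e. 128 + 8x − 2·(48 + 8x) = 16.
Collecting terms: −8x + 32 = 16, so −8x = −16, so x = 2.
Then 2E = 48 + 8·2 = 64, so E = 32, V = 2E/4 = 16, F = 16 + 2 = 18.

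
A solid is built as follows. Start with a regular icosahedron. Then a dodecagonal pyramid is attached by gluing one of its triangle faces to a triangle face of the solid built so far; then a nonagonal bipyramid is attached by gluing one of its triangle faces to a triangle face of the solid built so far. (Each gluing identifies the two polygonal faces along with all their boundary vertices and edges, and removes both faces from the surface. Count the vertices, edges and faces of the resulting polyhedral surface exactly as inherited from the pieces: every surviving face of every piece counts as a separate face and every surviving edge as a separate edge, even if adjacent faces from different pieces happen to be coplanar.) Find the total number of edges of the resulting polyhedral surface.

75

A regular icosahedron: V=12, E=30, F=20.
Attach a dodecagonal pyramid (V=13, E=24, F=13) along a 3-gon: merge 3 vertices and 3 edges, delete both glued faces → V=22, E=51, F=31.
Attach a nonagonal bipyramid (V=11, E=27, F=18) along a 3-gon: merge 3 vertices and 3 edges, delete both glued faces → V=30, E=75, F=47.
Check: V − E + F = 30 − 75 + 47 = 2.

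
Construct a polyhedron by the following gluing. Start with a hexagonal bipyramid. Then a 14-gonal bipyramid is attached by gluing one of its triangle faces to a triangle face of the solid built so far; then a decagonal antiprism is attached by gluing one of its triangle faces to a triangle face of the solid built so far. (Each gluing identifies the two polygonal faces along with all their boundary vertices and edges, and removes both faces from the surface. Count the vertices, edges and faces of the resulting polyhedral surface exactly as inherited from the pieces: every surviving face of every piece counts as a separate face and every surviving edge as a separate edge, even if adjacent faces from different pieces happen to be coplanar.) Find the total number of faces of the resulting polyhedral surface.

58

A hexagonal bipyramid: V=8, E=18, F=12.
Attach a 14-gonal bipyramid (V=16, E=42, F=28) along a 3-gon: merge 3 vertices and 3 edges, delete both glued faces → V=21, E=57, F=38.
Attach a decagonal antiprism (V=20, E=40, F=22) along a 3-gon: merge 3 vertices and 3 edges, delete both glued faces → V=38, E=94, F=58.
Check: V − E + F = 38 − 94 + 58 = 2.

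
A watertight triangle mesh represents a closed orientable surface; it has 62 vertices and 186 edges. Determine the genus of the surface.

1

Every face is a triangle and each edge borders two faces, so 3F = 2·186, giving F = 124.
χ = V − E + F = 62 − 186 + 124 = 0.
For a closed orientable surface χ = 2 − 2g, so g = (2 − (0))/2 = 1.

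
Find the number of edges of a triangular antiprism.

An antiprism on an n-gon has two n-gon caps and 2n triangles: V = 2·3 = 6, E = 4·3 = 12, F = 2·3 + 2 = 8.

12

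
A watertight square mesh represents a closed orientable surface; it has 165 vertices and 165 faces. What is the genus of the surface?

1

Every face is a square, so 2E = 4·165 = 660, giving E = 330.
χ = V − E + F = 165 − 330 + 165 = 0.
For a closed orientable surface χ = 2 − 2g, so g = (2 − (0))/2 = 1.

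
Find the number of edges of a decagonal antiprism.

40

An antiprism on an n-gon has two n-gon caps and 2n triangles: V = 2·10 = 20, E = 4·10 = 40, F = 2·10 + 2 = 22.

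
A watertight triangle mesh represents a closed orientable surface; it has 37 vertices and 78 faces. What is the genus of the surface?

2

Every face is a triangle, so 2E = 3·78 = 234, giving E = 117.
χ = V − E + F = 37 − 117 + 78 = -2.
For a closed orientable surface χ = 2 − 2g, so g = (2 − (-2))/2 = 2.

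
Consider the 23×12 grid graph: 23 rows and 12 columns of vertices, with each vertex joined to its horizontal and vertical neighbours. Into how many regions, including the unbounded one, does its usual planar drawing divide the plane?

243

The grid has V = 23·12 = 276 vertices and E = 23·11 + 12·22 = 517 edges.
F = 2 − V + E = 2 − 276 + 517 = 243.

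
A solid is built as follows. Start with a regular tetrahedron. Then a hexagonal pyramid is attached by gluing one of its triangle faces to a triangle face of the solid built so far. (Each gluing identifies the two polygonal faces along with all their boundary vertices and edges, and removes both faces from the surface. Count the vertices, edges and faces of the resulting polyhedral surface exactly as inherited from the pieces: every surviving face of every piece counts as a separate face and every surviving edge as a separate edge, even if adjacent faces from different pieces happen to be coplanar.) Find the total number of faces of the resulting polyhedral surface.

9

A regular tetrahedron: V=4, E=6, F=4.
Attach a hexagonal pyramid (V=7, E=12, F=7) along a 3-gon: merge 3 vertices and 3 edges, delete both glued faces → V=8, E=15, F=9.
Check: V − E + F = 8 − 15 + 9 = 2.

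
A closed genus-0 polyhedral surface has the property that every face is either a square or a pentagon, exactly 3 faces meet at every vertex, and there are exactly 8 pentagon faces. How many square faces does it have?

Let x be the number of squares; then F = 8 + x.
Edge–face incidences: 2E = 5·8 + 4·x = 40 + 4x.
Every vertex has degree 3, so 3V = 2E.
Euler: V − E + F = 2 ⇒ (2E)/3 − E + (8 + x) = 2.
Multiply by 6: 2·(2E) − 3·(2E) + 6·(8 + x) = 12, i.e. 48 + 6x − (40 + 4x) = 12.
Collecting terms: 2x + 8 = 12, so 2x = 4, so x = 2.
Then 2E = 40 + 4·2 = 48, so E = 24, V = 2E/3 = 16, F = 8 + 2 = 10.

2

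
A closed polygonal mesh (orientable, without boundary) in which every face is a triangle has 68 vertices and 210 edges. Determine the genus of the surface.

Every face is a triangle and each edge borders two faces, so 3F = 2·210, giving F = 140.
χ = V − E + F = 68 − 210 + 140 = -2.
For a closed orientable surface χ = 2 − 2g, so g = (2 − (-2))/2 = 2.

2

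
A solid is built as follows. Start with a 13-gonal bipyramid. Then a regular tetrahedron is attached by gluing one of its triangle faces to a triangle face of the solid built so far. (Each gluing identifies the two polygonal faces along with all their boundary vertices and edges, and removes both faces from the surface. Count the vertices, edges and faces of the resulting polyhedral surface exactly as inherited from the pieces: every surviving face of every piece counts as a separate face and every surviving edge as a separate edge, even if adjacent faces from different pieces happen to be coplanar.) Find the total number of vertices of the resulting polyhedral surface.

16

A 13-gonal bipyramid: V=15, E=39, F=26.
Attach a regular tetrahedron (V=4, E=6, F=4) along a 3-gon: merge 3 vertices and 3 edges, delete both glued faces → V=16, E=42, F=28.
Check: V − E + F = 16 − 42 + 28 = 2.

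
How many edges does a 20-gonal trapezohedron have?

80

The n-trapezohedron (dual of the n-antiprism) has V = 2·20 + 2 = 42, E = 4·20 = 80, F = 2·20 = 40.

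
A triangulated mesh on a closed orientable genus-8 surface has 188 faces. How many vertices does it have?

χ = 2 − 2·8 = -14, and every face is a triangle so 3F = 2E.
E = 3·188/2 = 282. Then V = -14 + E − F = -14 + 282 − 188 = 80.

80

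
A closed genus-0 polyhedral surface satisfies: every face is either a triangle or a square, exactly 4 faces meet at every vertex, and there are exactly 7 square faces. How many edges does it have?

Let x be the number of triangles; then F = 7 + x.
Edge–face incidences: 2E = 4·7 + 3·x = 28 + 3x.
Every vertex has degree 4, so 4V = 2E.
Euler: V − E + F = 2 ⇒ (2E)/4 − E + (7 + x) = 2.
Multiply by 8: 2·(2E) − 4·(2E) + 8·(7 + x) = 16, i.e. 56 + 8x − 2·(28 + 3x) = 16.
Collecting terms: 2x = 16, so x = 8.
Then 2E = 28 + 3·8 = 52, so E = 26, V = 2E/4 = 13, F = 7 + 8 = 15.

26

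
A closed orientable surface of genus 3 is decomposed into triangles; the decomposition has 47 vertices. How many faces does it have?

χ = 2 − 2·3 = -4, and every face is a triangle so 3F = 2E.
V − E + F = -4 with E = 3F/2 gives 47 − (3/2 − 1)·F = -4, so F = 102 and E = 153.

102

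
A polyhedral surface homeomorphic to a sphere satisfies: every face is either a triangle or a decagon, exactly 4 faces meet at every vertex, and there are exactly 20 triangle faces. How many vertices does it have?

Let x be the number of decagons; then F = 20 + x.
Edge–face incidences: 2E = 3·20 + 10·x = 60 + 10x.
Every vertex has degree 4, so 4V = 2E.
Euler: V − E + F = 2 ⇒ (2E)/4 − E + (20 + x) = 2.
Multiply by 8: 2·(2E) − 4·(2E) + 8·(20 + x) = 16, i.e. 160 + 8x − 2·(60 + 10x) = 16.
Collecting terms: −12x + 40 = 16, so −12x = −24, so x = 2.
Then 2E = 60 + 10·2 = 80, so E = 40, V = 2E/4 = 20, F = 20 + 2 = 22.

20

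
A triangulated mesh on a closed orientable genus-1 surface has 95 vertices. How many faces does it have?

χ = 2 − 2·1 = 0, and every face is a triangle so 3F = 2E.
V − E + F = 0 with E = 3F/2 gives 95 − (3/2 − 1)·F = 0, so F = 190 and E = 285.

190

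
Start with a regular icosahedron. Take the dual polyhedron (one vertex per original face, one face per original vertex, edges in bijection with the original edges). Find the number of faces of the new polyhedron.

The base solid has V = 12, E = 30, F = 20.
The dual swaps V and F and preserves E: V′ = F = 20, E′ = E = 30, F′ = V = 12.

12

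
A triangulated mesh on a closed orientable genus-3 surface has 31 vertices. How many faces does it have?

70

χ = 2 − 2·3 = -4, and every face is a triangle so 3F = 2E.
V − E + F = -4 with E = 3F/2 gives 31 − (3/2 − 1)·F = -4, so F = 70 and E = 105.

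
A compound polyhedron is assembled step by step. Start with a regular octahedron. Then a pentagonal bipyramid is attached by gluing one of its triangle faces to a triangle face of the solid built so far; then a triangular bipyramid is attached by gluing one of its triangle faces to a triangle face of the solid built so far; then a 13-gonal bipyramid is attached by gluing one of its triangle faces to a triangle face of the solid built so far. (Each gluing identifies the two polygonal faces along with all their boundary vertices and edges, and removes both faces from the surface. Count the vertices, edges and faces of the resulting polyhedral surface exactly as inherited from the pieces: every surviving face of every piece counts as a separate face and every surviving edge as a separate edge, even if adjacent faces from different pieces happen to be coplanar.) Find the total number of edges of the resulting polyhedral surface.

A regular octahedron: V=6, E=12, F=8.
Attach a pentagonal bipyramid (V=7, E=15, F=10) along a 3-gon: merge 3 vertices and 3 edges, delete both glued faces → V=10, E=24, F=16.
Attach a triangular bipyramid (V=5, E=9, F=6) along a 3-gon: merge 3 vertices and 3 edges, delete both glued faces → V=12, E=30, F=20.
Attach a 13-gonal bipyramid (V=15, E=39, F=26) along a 3-gon: merge 3 vertices and 3 edges, delete both glued faces → V=24, E=66, F=44.
Check: V − E + F = 24 − 66 + 44 = 2.

66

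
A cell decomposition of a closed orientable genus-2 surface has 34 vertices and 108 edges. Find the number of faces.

72

For a closed orientable surface of genus 2, χ = 2 − 2·2 = -2.
F = -2 − V + E = -2 − 34 + 108 = 72.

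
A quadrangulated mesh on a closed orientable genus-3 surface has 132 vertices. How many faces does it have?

χ = 2 − 2·3 = -4, and every face is a square so 4F = 2E.
V − E + F = -4 with E = 4F/2 gives 132 − (4/2 − 1)·F = -4, so F = 136 and E = 272.

136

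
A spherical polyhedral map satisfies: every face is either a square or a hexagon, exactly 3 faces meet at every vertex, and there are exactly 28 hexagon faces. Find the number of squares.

6

Let x be the number of squares; then F = 28 + x.
Edge–face incidences: 2E = 6·28 + 4·x = 168 + 4x.
Every vertex has degree 3, so 3V = 2E.
Euler: V − E + F = 2 ⇒ (2E)/3 − E + (28 + x) = 2.
Multiply by 6: 2·(2E) − 3·(2E) + 6·(28 + x) = 12, i.e. 168 + 6x − (168 + 4x) = 12.
Collecting terms: 2x = 12, so x = 6.
Then 2E = 168 + 4·6 = 192, so E = 96, V = 2E/3 = 64, F = 28 + 6 = 34.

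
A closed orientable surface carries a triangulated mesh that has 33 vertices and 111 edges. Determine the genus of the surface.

Every face is a triangle and each edge borders two faces, so 3F = 2·111, giving F = 74.
χ = V − E + F = 33 − 111 + 74 = -4.
For a closed orientable surface χ = 2 − 2g, so g = (2 − (-4))/2 = 3.

3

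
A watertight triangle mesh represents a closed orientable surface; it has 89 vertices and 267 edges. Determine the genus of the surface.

Every face is a triangle and each edge borders two faces, so 3F = 2·267, giving F = 178.
χ = V − E + F = 89 − 267 + 178 = 0.
For a closed orientable surface χ = 2 − 2g, so g = (2 − (0))/2 = 1.

1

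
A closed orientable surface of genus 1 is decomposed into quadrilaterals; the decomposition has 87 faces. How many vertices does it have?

χ = 2 − 2·1 = 0, and every face is a square so 4F = 2E.
E = 4·87/2 = 174. Then V = 0 + E − F = 0 + 174 − 87 = 87.

87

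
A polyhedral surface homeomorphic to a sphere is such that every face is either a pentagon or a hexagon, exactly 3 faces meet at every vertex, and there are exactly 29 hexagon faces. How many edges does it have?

Let x be the number of pentagons; then F = 29 + x.
Edge–face incidences: 2E = 6·29 + 5·x = 174 + 5x.
Every vertex has degree 3, so 3V = 2E.
Euler: V − E + F = 2 ⇒ (2E)/3 − E + (29 + x) = 2.
Multiply by 6: 2·(2E) − 3·(2E) + 6·(29 + x) = 12, i.e. 174 + 6x − (174 + 5x) = 12.
Collecting terms: x = 12.
Then 2E = 174 + 5·12 = 234, so E = 117, V = 2E/3 = 78, F = 29 + 12 = 41.

117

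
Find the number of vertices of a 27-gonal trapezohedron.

The n-trapezohedron (dual of the n-antiprism) has V = 2·27 + 2 = 56, E = 4·27 = 108, F = 2·27 = 54.

56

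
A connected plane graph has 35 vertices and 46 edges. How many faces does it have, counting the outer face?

Euler's formula for a connected plane graph: V − E + F = 2, so F = 2 − 35 + 46 = 13.

13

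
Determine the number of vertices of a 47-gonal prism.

A prism on an n-gon has two n-gon bases and n rectangular sides: V = 2·47 = 94, E = 3·47 = 141, F = 47 + 2 = 49.

94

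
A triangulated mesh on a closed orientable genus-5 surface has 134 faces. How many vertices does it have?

59

χ = 2 − 2·5 = -8, and every face is a triangle so 3F = 2E.
E = 3·134/2 = 201. Then V = -8 + E − F = -8 + 201 − 134 = 59.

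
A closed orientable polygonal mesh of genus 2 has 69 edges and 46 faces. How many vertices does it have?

For a closed orientable surface of genus 2, χ = 2 − 2·2 = -2.
V = -2 + E − F = -2 + 69 − 46 = 21.

21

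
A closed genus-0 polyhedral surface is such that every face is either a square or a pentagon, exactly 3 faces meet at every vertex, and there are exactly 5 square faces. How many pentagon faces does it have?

2

Let x be the number of pentagons; then F = 5 + x.
Edge–face incidences: 2E = 4·5 + 5·x = 20 + 5x.
Every vertex has degree 3, so 3V = 2E.
Euler: V − E + F = 2 ⇒ (2E)/3 − E + (5 + x) = 2.
Multiply by 6: 2·(2E) − 3·(2E) + 6·(5 + x) = 12, i.e. 30 + 6x − (20 + 5x) = 12.
Collecting terms: x + 10 = 12, so x = 2.
Then 2E = 20 + 5·2 = 30, so E = 15, V = 2E/3 = 10, F = 5 + 2 = 7.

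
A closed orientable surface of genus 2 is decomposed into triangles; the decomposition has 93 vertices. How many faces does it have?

190

χ = 2 − 2·2 = -2, and every face is a triangle so 3F = 2E.
V − E + F = -2 with E = 3F/2 gives 93 − (3/2 − 1)·F = -2, so F = 190 and E = 285.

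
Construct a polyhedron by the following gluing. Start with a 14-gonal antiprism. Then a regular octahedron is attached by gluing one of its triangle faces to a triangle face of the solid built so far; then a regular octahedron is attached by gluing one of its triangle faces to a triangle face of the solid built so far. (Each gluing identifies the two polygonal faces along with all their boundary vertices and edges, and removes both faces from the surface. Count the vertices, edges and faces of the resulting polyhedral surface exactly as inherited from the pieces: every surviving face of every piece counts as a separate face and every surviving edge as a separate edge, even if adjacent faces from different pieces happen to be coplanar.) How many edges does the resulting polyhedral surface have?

74

A 14-gonal antiprism: V=28, E=56, F=30.
Attach a regular octahedron (V=6, E=12, F=8) along a 3-gon: merge 3 vertices and 3 edges, delete both glued faces → V=31, E=65, F=36.
Attach a regular octahedron (V=6, E=12, F=8) along a 3-gon: merge 3 vertices and 3 edges, delete both glued faces → V=34, E=74, F=42.
Check: V − E + F = 34 − 74 + 42 = 2.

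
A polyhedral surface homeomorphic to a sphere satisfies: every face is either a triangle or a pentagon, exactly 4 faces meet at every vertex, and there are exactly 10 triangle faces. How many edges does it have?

20

Let x be the number of pentagons; then F = 10 + x.
Edge–face incidences: 2E = 3·10 + 5·x = 30 + 5x.
Every vertex has degree 4, so 4V = 2E.
Euler: V − E + F = 2 ⇒ (2E)/4 − E + (10 + x) = 2.
Multiply by 8: 2·(2E) − 4·(2E) + 8·(10 + x) = 16, i.e. 80 + 8x − 2·(30 + 5x) = 16.
Collecting terms: −2x + 20 = 16, so −2x = −4, so x = 2.
Then 2E = 30 + 5·2 = 40, so E = 20, V = 2E/4 = 10, F = 10 + 2 = 12.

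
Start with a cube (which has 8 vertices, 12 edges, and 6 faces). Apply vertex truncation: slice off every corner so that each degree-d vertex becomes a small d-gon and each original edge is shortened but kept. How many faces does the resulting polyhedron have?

14

Truncation replaces each original edge-end by a new vertex, so V′ = 2E = 24.
Each original edge survives, and each old vertex of degree d contributes d new edges; summing degrees gives Σd = 2E, so E′ = E + 2E = 3E = 36.
Each original face survives and each original vertex becomes one new face: F′ = F + V = 14.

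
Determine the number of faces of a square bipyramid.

8

A bipyramid over an n-gon has 2n triangular faces and n + 2 vertices: V = 4 + 2 = 6, E = 3·4 = 12, F = 2·4 = 8.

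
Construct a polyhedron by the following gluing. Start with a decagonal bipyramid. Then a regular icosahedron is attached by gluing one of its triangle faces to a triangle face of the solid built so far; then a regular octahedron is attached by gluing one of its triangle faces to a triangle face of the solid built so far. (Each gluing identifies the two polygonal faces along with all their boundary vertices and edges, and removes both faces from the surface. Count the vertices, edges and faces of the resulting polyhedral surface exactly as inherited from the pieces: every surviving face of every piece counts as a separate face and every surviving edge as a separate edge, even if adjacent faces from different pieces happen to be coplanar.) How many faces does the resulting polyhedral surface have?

44

A decagonal bipyramid: V=12, E=30, F=20.
Attach a regular icosahedron (V=12, E=30, F=20) along a 3-gon: merge 3 vertices and 3 edges, delete both glued faces → V=21, E=57, F=38.
Attach a regular octahedron (V=6, E=12, F=8) along a 3-gon: merge 3 vertices and 3 edges, delete both glued faces → V=24, E=66, F=44.
Check: V − E + F = 24 − 66 + 44 = 2.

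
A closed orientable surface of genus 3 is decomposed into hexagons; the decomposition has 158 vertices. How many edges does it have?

243

χ = 2 − 2·3 = -4, and every face is a hexagon so 6F = 2E.
V − E + F = -4 with E = 6F/2 gives 158 − (6/2 − 1)·F = -4, so F = 81 and E = 243.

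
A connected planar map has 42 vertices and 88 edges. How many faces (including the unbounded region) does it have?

48

Euler's formula for a connected plane graph: V − E + F = 2, so F = 2 − 42 + 88 = 48.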